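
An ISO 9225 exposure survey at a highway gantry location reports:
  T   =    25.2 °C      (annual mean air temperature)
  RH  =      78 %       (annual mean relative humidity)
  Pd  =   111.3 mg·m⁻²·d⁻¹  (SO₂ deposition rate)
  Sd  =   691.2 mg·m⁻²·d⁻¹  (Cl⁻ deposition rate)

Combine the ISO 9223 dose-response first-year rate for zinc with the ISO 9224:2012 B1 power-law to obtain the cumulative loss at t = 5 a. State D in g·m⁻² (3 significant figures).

D(5) = 339 g·m⁻²

zinc: f(T) = -0.071·(T−10) [T>10 °C] = -1.0792
  sulphur-dioxide contribution → 1.261 μm/a
  chloride contribution → 11.56 μm/a
  total first-year rate 12.82 μm/a
Power-law: D(5) = r_corr · 5^0.813
  D(5) = 12.82 × 5^0.813 = 12.82 × 3.701 = 47.43 μm
  Mass loss = 47.43 μm × 7.14 g/cm³ = 338.7 g·m⁻²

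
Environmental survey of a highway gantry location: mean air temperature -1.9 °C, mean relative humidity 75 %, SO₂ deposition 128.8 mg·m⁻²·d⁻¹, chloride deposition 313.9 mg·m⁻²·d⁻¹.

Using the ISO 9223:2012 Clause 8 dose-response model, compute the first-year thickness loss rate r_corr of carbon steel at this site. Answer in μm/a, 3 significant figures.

carbon steel: T≤10 °C ⇒ hinge +0.150·(-1.9−10) = -1.7850
  sulphur-dioxide contribution → 16.65 μm/a
  chloride contribution → 39.67 μm/a
  total first-year rate 56.32 μm/a

r_corr = 56.3 μm/a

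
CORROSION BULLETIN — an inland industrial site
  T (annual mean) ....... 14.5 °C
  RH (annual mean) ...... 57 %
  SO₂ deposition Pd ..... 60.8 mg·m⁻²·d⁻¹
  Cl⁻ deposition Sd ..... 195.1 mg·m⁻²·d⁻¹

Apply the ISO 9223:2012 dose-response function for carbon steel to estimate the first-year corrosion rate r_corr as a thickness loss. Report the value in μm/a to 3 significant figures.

carbon steel: f(T) = -0.054·(T−10) [T>10 °C] = -0.2430
  SO₂ term: 1.77·60.8^0.52·exp(0.02·57-0.2430) = 36.74
  Sd branch = 0.102·Sd^0.62·e^(0.033·RH+0.04·T) = 31.43 μm/a
  sum: 36.74 + 31.43 → r_corr = 68.17 μm/a

r_corr = 68.2 μm/a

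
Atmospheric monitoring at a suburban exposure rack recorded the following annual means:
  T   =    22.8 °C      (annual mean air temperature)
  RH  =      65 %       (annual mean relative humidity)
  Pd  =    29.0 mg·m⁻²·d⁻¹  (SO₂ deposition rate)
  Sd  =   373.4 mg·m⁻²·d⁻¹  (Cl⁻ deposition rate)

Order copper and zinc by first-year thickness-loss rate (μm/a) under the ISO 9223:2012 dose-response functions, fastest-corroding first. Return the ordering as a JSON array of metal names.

copper: temperature factor f = -0.080·(12.8) = -1.0240
  sulphur-dioxide contribution → 0.2115 μm/a
  chloride contribution → 1.609 μm/a
  ⇒ r_corr(copper) = 1.821 μm/a
zinc: temperature factor f = -0.071·(12.8) = -0.9088
  sulphur-dioxide contribution → 0.4549 μm/a
  chloride contribution → 5.98 μm/a
  total first-year rate 6.434 μm/a
Ordering by μm/a: zinc (6.43) > copper (1.82)

["zinc", "copper"]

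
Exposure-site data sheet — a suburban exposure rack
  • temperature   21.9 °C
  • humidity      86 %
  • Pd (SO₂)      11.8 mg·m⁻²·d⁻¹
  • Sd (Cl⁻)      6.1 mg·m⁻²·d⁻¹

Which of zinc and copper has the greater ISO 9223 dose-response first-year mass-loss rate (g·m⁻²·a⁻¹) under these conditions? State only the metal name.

zinc: T>10 °C ⇒ hinge -0.071·(21.9−10) = -0.8449
  sulphur-dioxide contribution → 0.8577 μm/a
  chloride contribution → 0.6279 μm/a
  total first-year rate 1.486 μm/a
  mass loss = 1.486 μm/a × 7.14 g/cm³ = 10.61 g·m⁻²·a⁻¹
copper: f(T) = -0.080·(T−10) [T>10 °C] = -0.9520
  sulphur-dioxide contribution → 0.6211 μm/a
  chloride contribution → 1.08 μm/a
  total first-year rate 1.701 μm/a
  mass loss = 1.701 μm/a × 8.96 g/cm³ = 15.24 g·m⁻²·a⁻¹
Ordering by g·m⁻²·a⁻¹: copper (15.2) > zinc (10.6)

copper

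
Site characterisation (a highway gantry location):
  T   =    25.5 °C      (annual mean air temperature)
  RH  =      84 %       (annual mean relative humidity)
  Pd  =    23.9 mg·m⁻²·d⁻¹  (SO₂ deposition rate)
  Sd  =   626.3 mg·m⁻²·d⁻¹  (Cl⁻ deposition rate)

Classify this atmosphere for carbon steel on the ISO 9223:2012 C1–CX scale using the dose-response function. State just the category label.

carbon steel: T>10 °C ⇒ hinge -0.054·(25.5−10) = -0.8370
  Pd branch = 1.77·Pd^0.52·e^(0.02·RH+f) = 21.42 μm/a
  Sd branch = 0.102·Sd^0.62·e^(0.033·RH+0.04·T) = 245.2 μm/a
  sum: 21.42 + 245.2 → r_corr = 266.6 μm/a
ISO 9223 Table 2 (carbon steel): 200 < 267 ≤ 700 μm/a ⇒ CX

CX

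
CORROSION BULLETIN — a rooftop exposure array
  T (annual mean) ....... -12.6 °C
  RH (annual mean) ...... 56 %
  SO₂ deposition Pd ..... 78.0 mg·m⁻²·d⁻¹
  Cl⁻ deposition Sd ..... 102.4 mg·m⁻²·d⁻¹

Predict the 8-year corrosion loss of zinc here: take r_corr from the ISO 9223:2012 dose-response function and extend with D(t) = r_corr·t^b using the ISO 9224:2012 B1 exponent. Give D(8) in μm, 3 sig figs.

zinc: T≤10 °C ⇒ hinge +0.038·(-12.6−10) = -0.8588
  sulphur-dioxide contribution → 0.4885 μm/a
  chloride contribution → 0.1313 μm/a
  total first-year rate 0.6198 μm/a
Power-law: D(8) = r_corr · 8^0.813
  D(8) = 0.6198 × 8^0.813 = 0.6198 × 5.423 = 3.361 μm

D(8) = 3.36 μm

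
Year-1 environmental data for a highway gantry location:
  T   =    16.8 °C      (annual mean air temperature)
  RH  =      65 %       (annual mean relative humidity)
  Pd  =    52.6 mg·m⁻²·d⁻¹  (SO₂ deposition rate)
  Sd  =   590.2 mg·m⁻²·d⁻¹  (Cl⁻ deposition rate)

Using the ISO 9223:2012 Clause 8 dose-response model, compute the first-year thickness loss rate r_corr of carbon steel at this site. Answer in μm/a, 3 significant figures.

r_corr = 124 μm/a

carbon steel: T>10 °C ⇒ hinge -0.054·(16.8−10) = -0.3672
  SO₂ term: 1.77·52.6^0.52·exp(0.02·65-0.3672) = 35.32
  Cl⁻ term: 0.102·590.2^0.62·exp(0.033·65+0.04·16.8) = 89.13
  r_corr = 35.32 + 89.13 = 124.4 μm/a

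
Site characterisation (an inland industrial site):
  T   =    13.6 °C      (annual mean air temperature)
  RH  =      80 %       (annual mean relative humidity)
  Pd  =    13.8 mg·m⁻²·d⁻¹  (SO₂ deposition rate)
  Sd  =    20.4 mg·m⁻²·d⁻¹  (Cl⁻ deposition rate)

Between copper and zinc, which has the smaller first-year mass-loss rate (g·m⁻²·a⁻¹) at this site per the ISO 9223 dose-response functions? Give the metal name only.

copper: f(T) = -0.080·(T−10) [T>10 °C] = -0.2880
  sulphur-dioxide contribution → 0.8819 μm/a
  chloride contribution → 0.8026 μm/a
  total first-year rate 1.685 μm/a
  mass loss = 1.685 μm/a × 8.96 g/cm³ = 15.09 g·m⁻²·a⁻¹
zinc: T>10 °C ⇒ hinge -0.071·(13.6−10) = -0.2556
  sulphur-dioxide contribution → 1.257 μm/a
  chloride contribution → 0.5882 μm/a
  total first-year rate 1.845 μm/a
  mass loss = 1.845 μm/a × 7.14 g/cm³ = 13.17 g·m⁻²·a⁻¹
Ordering by g·m⁻²·a⁻¹: copper (15.1) > zinc (13.2)

zinc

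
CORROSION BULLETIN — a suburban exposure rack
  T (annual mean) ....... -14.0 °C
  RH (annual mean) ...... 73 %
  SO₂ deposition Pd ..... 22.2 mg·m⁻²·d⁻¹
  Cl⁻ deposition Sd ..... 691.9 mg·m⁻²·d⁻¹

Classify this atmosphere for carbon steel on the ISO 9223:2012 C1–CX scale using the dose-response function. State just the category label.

C3

carbon steel: f(T) = +0.150·(T−10) [T≤10 °C] = -3.6000
  sulphur-dioxide contribution → 1.044 μm/a
  chloride contribution → 37.36 μm/a
  ⇒ r_corr(carbon steel) = 38.41 μm/a
Category bounds: 25…50 μm/a bracket r_corr ⇒ C3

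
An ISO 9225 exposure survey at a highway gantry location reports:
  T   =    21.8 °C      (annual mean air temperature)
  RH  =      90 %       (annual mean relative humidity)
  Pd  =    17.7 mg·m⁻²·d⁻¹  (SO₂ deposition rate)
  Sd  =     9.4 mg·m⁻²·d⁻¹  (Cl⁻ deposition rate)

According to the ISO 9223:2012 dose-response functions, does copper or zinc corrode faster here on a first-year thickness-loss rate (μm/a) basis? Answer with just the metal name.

copper: T>10 °C ⇒ hinge -0.080·(21.8−10) = -0.9440
  sulphur-dioxide contribution → 0.8808 μm/a
  chloride contribution → 1.395 μm/a
  ⇒ r_corr(copper) = 2.276 μm/a
zinc: temperature factor f = -0.071·(11.8) = -0.8378
  sulphur-dioxide contribution → 1.241 μm/a
  chloride contribution → 0.8225 μm/a
  ⇒ r_corr(zinc) = 2.064 μm/a
Ordering by μm/a: copper (2.28) > zinc (2.06)

copper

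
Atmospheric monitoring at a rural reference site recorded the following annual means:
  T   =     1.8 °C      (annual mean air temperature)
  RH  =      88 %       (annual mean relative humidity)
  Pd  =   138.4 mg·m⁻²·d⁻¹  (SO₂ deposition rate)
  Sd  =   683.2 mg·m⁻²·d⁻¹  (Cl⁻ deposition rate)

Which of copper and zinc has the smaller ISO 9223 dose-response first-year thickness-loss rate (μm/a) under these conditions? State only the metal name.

copper

copper: temperature factor f = +0.126·(-8.2) = -1.0332
  Pd branch = 0.0053·Pd^0.26·e^(0.059·RH+f) = 1.222 μm/a
  Cl⁻ term: 0.01025·683.2^0.27·exp(0.036·88+0.049·1.8) = 1.55
  sum: 1.222 + 1.55 → r_corr = 2.772 μm/a
zinc: temperature factor f = +0.038·(-8.2) = -0.3116
  SO₂ term: 0.0129·138.4^0.44·exp(0.046·88-0.3116) = 4.736
  Sd branch = 0.0175·Sd^0.57·e^(0.008·RH+0.085·T) = 1.702 μm/a
  r_corr = 4.736 + 1.702 = 6.438 μm/a
Ordering by μm/a: zinc (6.44) > copper (2.77)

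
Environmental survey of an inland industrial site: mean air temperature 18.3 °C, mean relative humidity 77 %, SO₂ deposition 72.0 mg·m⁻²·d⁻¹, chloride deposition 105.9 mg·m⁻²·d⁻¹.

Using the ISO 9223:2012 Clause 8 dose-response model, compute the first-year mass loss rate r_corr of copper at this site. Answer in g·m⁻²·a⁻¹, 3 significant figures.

r_corr = 19.7 g·m⁻²·a⁻¹

copper: T>10 °C ⇒ hinge -0.080·(18.3−10) = -0.6640
  Pd branch = 0.0053·Pd^0.26·e^(0.059·RH+f) = 0.7795 μm/a
  Sd branch = 0.01025·Sd^0.27·e^(0.036·RH+0.049·T) = 1.415 μm/a
  sum: 0.7795 + 1.415 → r_corr = 2.194 μm/a
Convert to mass loss: 2.194 μm/a × 8.96 g/cm³ = 19.66 g·m⁻²·a⁻¹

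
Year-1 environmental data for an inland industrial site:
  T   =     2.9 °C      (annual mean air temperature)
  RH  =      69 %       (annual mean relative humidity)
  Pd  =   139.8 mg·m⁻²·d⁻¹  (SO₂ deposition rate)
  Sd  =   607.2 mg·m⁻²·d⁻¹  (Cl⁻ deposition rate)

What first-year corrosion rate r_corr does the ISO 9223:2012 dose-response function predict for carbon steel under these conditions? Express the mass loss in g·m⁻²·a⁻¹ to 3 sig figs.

carbon steel: f(T) = +0.150·(T−10) [T≤10 °C] = -1.0650
  sulphur-dioxide contribution → 31.65 μm/a
  chloride contribution → 59.37 μm/a
  total first-year rate 91.02 μm/a
Convert to mass loss: 91.02 μm/a × 7.85 g/cm³ = 714.5 g·m⁻²·a⁻¹

r_corr = 715 g·m⁻²·a⁻¹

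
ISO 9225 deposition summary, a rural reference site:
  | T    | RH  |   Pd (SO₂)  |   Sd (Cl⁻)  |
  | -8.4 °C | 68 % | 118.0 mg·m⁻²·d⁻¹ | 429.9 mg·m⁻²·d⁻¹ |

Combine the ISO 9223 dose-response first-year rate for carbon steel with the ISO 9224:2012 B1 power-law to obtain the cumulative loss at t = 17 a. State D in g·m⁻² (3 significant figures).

D(17) = 1.20e+03 g·m⁻²

carbon steel: T≤10 °C ⇒ hinge +0.150·(-8.4−10) = -2.7600
  Pd branch = 1.77·Pd^0.52·e^(0.02·RH+f) = 5.216 μm/a
  Cl⁻ term: 0.102·429.9^0.62·exp(0.033·68+0.04·-8.4) = 29.51
  sum: 5.216 + 29.51 → r_corr = 34.72 μm/a
ISO 9224: D(t) = r_corr · t^b with b = 0.523 (carbon steel, B1)
  D(17) = 34.72 × 17^0.523 = 34.72 × 4.401 = 152.8 μm
  Mass loss = 152.8 μm × 7.85 g/cm³ = 1200 g·m⁻²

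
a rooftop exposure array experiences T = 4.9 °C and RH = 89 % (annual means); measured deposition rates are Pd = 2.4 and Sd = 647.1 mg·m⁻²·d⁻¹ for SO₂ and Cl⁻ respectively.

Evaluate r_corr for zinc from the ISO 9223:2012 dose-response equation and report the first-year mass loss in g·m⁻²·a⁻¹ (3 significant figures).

r_corr = 22.1 g·m⁻²·a⁻¹

zinc: temperature factor f = +0.038·(-5.1) = -0.1938
  SO₂ term: 0.0129·2.4^0.44·exp(0.046·89-0.1938) = 0.937
  Sd branch = 0.0175·Sd^0.57·e^(0.008·RH+0.085·T) = 2.165 μm/a
  sum: 0.937 + 2.165 → r_corr = 3.102 μm/a
Convert to mass loss: 3.102 μm/a × 7.14 g/cm³ = 22.15 g·m⁻²·a⁻¹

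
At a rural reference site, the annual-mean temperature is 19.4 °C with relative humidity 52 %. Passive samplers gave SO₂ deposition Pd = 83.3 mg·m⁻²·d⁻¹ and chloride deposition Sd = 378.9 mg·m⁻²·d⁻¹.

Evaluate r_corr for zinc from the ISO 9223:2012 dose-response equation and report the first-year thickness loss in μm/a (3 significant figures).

zinc: temperature factor f = -0.071·(9.4) = -0.6674
  SO₂ term: 0.0129·83.3^0.44·exp(0.046·52-0.6674) = 0.5066
  Cl⁻ term: 0.0175·378.9^0.57·exp(0.008·52+0.085·19.4) = 4.07
  sum: 0.5066 + 4.07 → r_corr = 4.577 μm/a

r_corr = 4.58 μm/a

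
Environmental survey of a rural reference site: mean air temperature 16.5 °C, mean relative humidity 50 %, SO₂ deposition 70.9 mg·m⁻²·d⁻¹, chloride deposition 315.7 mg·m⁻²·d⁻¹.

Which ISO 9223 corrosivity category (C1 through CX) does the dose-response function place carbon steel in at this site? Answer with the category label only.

carbon steel: f(T) = -0.054·(T−10) [T>10 °C] = -0.3510
  SO₂ term: 1.77·70.9^0.52·exp(0.02·50-0.3510) = 31.06
  Sd branch = 0.102·Sd^0.62·e^(0.033·RH+0.04·T) = 36.42 μm/a
  r_corr = 31.06 + 36.42 = 67.48 μm/a
ISO 9223 Table 2 (carbon steel): 50 < 67.5 ≤ 80 μm/a ⇒ C4

C4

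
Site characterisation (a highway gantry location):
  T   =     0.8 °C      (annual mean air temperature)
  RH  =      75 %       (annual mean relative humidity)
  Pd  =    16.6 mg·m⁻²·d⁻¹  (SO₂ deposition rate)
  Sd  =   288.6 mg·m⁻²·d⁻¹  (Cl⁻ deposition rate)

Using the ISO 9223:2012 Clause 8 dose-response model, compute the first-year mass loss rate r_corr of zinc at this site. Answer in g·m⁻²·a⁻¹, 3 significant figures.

r_corr = 13.2 g·m⁻²·a⁻¹

zinc: f(T) = +0.038·(T−10) [T≤10 °C] = -0.3496
  sulphur-dioxide contribution → 0.9861 μm/a
  chloride contribution → 0.862 μm/a
  ⇒ r_corr(zinc) = 1.848 μm/a
Convert to mass loss: 1.848 μm/a × 7.14 g/cm³ = 13.2 g·m⁻²·a⁻¹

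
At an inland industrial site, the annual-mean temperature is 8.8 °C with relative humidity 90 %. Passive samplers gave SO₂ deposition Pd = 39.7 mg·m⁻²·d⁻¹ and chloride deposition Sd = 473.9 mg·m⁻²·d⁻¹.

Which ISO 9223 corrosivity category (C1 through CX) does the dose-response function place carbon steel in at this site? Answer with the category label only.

C5

carbon steel: T≤10 °C ⇒ hinge +0.150·(8.8−10) = -0.1800
  Pd branch = 1.77·Pd^0.52·e^(0.02·RH+f) = 60.66 μm/a
  Sd branch = 0.102·Sd^0.62·e^(0.033·RH+0.04·T) = 128.9 μm/a
  r_corr = 60.66 + 128.9 = 189.6 μm/a
190 μm/a falls in (80, 200] for carbon steel → category C5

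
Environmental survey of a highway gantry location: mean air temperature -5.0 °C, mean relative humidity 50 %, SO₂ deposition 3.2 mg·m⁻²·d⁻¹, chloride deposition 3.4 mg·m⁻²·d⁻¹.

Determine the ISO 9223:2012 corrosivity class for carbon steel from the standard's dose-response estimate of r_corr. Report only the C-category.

carbon steel: T≤10 °C ⇒ hinge +0.150·(-5.0−10) = -2.2500
  SO₂ term: 1.77·3.2^0.52·exp(0.02·50-2.2500) = 0.9285
  Cl⁻ term: 0.102·3.4^0.62·exp(0.033·50+0.04·-5.0) = 0.9286
  sum: 0.9285 + 0.9286 → r_corr = 1.857 μm/a
Category bounds: 1.3…25 μm/a bracket r_corr ⇒ C2

C2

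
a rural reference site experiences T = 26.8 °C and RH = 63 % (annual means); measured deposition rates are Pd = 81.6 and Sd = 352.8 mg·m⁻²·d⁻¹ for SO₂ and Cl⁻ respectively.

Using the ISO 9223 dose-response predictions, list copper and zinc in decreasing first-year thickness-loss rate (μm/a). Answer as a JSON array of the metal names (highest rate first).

["zinc", "copper"]

copper: f(T) = -0.080·(T−10) [T>10 °C] = -1.3440
  SO₂ term: 0.0053·81.6^0.26·exp(0.059·63-1.3440) = 0.1786
  Sd branch = 0.01025·Sd^0.27·e^(0.036·RH+0.049·T) = 1.794 μm/a
  r_corr = 0.1786 + 1.794 = 1.973 μm/a
zinc: T>10 °C ⇒ hinge -0.071·(26.8−10) = -1.1928
  Pd branch = 0.0129·Pd^0.44·e^(0.046·RH+f) = 0.4924 μm/a
  Cl⁻ term: 0.0175·352.8^0.57·exp(0.008·63+0.085·26.8) = 8.005
  sum: 0.4924 + 8.005 → r_corr = 8.497 μm/a
Ordering by μm/a: zinc (8.5) > copper (1.97)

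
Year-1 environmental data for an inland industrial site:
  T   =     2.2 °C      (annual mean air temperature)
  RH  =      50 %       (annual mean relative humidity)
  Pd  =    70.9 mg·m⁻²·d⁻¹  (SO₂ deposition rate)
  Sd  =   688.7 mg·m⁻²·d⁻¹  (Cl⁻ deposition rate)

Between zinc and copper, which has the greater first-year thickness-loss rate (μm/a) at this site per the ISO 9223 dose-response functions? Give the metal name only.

zinc

zinc: T≤10 °C ⇒ hinge +0.038·(2.2−10) = -0.2964
  sulphur-dioxide contribution → 0.6238 μm/a
  chloride contribution → 1.305 μm/a
  total first-year rate 1.929 μm/a
copper: f(T) = +0.126·(T−10) [T≤10 °C] = -0.9828
  sulphur-dioxide contribution → 0.1148 μm/a
  chloride contribution → 0.4032 μm/a
  total first-year rate 0.518 μm/a
Ordering by μm/a: zinc (1.93) > copper (0.518)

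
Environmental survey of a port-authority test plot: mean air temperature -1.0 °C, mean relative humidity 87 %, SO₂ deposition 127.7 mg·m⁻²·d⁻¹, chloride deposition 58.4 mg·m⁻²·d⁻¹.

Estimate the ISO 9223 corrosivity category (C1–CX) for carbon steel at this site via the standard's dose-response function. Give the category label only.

carbon steel: T≤10 °C ⇒ hinge +0.150·(-1.0−10) = -1.6500
  Pd branch = 1.77·Pd^0.52·e^(0.02·RH+f) = 24.11 μm/a
  Sd branch = 0.102·Sd^0.62·e^(0.033·RH+0.04·T) = 21.54 μm/a
  r_corr = 24.11 + 21.54 = 45.66 μm/a
ISO 9223 Table 2 (carbon steel): 25 < 45.7 ≤ 50 μm/a ⇒ C3

C3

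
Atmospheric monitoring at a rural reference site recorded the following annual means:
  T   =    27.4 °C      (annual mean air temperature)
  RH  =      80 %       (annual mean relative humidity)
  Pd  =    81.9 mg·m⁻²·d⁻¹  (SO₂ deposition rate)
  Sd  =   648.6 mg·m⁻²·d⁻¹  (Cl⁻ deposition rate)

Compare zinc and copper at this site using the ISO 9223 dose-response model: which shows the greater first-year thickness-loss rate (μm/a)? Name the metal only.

zinc

zinc: temperature factor f = -0.071·(17.4) = -1.2354
  SO₂ term: 0.0129·81.9^0.44·exp(0.046·80-1.2354) = 1.033
  Sd branch = 0.0175·Sd^0.57·e^(0.008·RH+0.085·T) = 13.65 μm/a
  sum: 1.033 + 13.65 → r_corr = 14.69 μm/a
copper: T>10 °C ⇒ hinge -0.080·(27.4−10) = -1.3920
  Pd branch = 0.0053·Pd^0.26·e^(0.059·RH+f) = 0.4646 μm/a
  Cl⁻ term: 0.01025·648.6^0.27·exp(0.036·80+0.049·27.4) = 4.016
  sum: 0.4646 + 4.016 → r_corr = 4.481 μm/a
Ordering by μm/a: zinc (14.7) > copper (4.48)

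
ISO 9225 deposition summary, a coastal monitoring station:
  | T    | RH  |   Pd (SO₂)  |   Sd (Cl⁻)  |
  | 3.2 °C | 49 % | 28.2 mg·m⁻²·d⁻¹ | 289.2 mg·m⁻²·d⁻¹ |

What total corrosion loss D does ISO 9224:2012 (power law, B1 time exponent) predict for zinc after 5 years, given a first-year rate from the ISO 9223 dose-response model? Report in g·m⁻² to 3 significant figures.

D(5) = 33.6 g·m⁻²

zinc: f(T) = +0.038·(T−10) [T≤10 °C] = -0.2584
  Pd branch = 0.0129·Pd^0.44·e^(0.046·RH+f) = 0.4125 μm/a
  Cl⁻ term: 0.0175·289.2^0.57·exp(0.008·49+0.085·3.2) = 0.8596
  sum: 0.4125 + 0.8596 → r_corr = 1.272 μm/a
Power-law: D(5) = r_corr · 5^0.813
  D(5) = 1.272 × 5^0.813 = 1.272 × 3.701 = 4.707 μm
  Mass loss = 4.707 μm × 7.14 g/cm³ = 33.61 g·m⁻²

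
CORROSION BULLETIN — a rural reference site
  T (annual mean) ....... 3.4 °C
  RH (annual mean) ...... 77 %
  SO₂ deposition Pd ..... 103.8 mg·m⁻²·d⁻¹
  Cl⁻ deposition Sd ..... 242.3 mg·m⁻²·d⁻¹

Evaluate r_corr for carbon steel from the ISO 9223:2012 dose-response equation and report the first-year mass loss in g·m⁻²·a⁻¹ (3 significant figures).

carbon steel: f(T) = +0.150·(T−10) [T≤10 °C] = -0.9900
  Pd branch = 1.77·Pd^0.52·e^(0.02·RH+f) = 34.3 μm/a
  Sd branch = 0.102·Sd^0.62·e^(0.033·RH+0.04·T) = 44.62 μm/a
  sum: 34.3 + 44.62 → r_corr = 78.91 μm/a
Convert to mass loss: 78.91 μm/a × 7.85 g/cm³ = 619.5 g·m⁻²·a⁻¹

r_corr = 619 g·m⁻²·a⁻¹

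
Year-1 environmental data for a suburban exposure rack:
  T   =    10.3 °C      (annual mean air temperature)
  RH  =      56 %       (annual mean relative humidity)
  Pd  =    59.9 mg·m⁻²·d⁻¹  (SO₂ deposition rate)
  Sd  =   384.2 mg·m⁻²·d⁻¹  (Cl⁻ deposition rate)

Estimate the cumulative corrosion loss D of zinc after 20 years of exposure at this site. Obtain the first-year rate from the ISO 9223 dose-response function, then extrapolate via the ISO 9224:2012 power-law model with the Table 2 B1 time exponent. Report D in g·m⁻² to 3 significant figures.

zinc: temperature factor f = -0.071·(0.3) = -0.0213
  Pd branch = 0.0129·Pd^0.44·e^(0.046·RH+f) = 1.005 μm/a
  Sd branch = 0.0175·Sd^0.57·e^(0.008·RH+0.085·T) = 1.954 μm/a
  sum: 1.005 + 1.954 → r_corr = 2.959 μm/a
Power-law: D(20) = r_corr · 20^0.813
  D(20) = 2.959 × 20^0.813 = 2.959 × 11.42 = 33.8 μm
  Mass loss = 33.8 μm × 7.14 g/cm³ = 241.3 g·m⁻²

D(20) = 241 g·m⁻²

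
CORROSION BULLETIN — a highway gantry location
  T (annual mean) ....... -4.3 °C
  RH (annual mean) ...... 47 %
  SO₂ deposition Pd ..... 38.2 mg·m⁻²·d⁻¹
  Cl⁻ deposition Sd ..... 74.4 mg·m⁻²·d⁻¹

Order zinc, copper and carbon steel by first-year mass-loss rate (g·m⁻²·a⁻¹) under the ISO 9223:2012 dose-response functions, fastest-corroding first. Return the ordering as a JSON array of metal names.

zinc: f(T) = +0.038·(T−10) [T≤10 °C] = -0.5434
  Pd branch = 0.0129·Pd^0.44·e^(0.046·RH+f) = 0.3233 μm/a
  Cl⁻ term: 0.0175·74.4^0.57·exp(0.008·47+0.085·-4.3) = 0.2063
  r_corr = 0.3233 + 0.2063 = 0.5296 μm/a
  mass loss = 0.5296 μm/a × 7.14 g/cm³ = 3.781 g·m⁻²·a⁻¹
copper: T≤10 °C ⇒ hinge +0.126·(-4.3−10) = -1.8018
  Pd branch = 0.0053·Pd^0.26·e^(0.059·RH+f) = 0.03609 μm/a
  Cl⁻ term: 0.01025·74.4^0.27·exp(0.036·47+0.049·-4.3) = 0.1443
  r_corr = 0.03609 + 0.1443 = 0.1804 μm/a
  mass loss = 0.1804 μm/a × 8.96 g/cm³ = 1.617 g·m⁻²·a⁻¹
carbon steel: temperature factor f = +0.150·(-14.3) = -2.1450
  Pd branch = 1.77·Pd^0.52·e^(0.02·RH+f) = 3.526 μm/a
  Cl⁻ term: 0.102·74.4^0.62·exp(0.033·47+0.04·-4.3) = 5.86
  r_corr = 3.526 + 5.86 = 9.386 μm/a
  mass loss = 9.386 μm/a × 7.85 g/cm³ = 73.68 g·m⁻²·a⁻¹
Ordering by g·m⁻²·a⁻¹: carbon steel (73.7) > zinc (3.78) > copper (1.62)

["carbon steel", "zinc", "copper"]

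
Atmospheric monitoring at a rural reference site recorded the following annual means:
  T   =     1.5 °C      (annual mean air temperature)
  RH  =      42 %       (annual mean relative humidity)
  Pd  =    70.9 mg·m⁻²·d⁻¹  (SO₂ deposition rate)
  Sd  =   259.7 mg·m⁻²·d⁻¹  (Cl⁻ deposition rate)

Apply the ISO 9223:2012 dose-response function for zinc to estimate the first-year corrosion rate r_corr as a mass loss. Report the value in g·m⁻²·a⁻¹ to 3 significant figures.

zinc: temperature factor f = +0.038·(-8.5) = -0.3230
  sulphur-dioxide contribution → 0.4204 μm/a
  chloride contribution → 0.6616 μm/a
  ⇒ r_corr(zinc) = 1.082 μm/a
Convert to mass loss: 1.082 μm/a × 7.14 g/cm³ = 7.725 g·m⁻²·a⁻¹

r_corr = 7.73 g·m⁻²·a⁻¹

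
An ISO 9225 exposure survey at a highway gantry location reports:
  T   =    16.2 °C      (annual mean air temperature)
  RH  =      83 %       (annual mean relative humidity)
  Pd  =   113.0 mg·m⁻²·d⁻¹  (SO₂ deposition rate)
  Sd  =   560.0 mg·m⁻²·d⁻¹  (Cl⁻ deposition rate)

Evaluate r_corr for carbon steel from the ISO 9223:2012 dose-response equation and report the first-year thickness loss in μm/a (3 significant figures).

r_corr = 230 μm/a

carbon steel: T>10 °C ⇒ hinge -0.054·(16.2−10) = -0.3348
  sulphur-dioxide contribution → 77.82 μm/a
  chloride contribution → 152.6 μm/a
  ⇒ r_corr(carbon steel) = 230.4 μm/a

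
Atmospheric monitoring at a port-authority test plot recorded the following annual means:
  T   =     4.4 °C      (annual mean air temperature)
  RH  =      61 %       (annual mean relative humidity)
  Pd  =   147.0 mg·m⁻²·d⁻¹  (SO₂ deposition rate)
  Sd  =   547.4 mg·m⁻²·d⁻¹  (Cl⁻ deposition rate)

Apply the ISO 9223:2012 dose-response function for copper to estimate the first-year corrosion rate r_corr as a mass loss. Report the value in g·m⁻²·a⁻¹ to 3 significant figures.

r_corr = 8.76 g·m⁻²·a⁻¹

copper: T≤10 °C ⇒ hinge +0.126·(4.4−10) = -0.7056
  sulphur-dioxide contribution → 0.3502 μm/a
  chloride contribution → 0.6272 μm/a
  total first-year rate 0.9774 μm/a
Convert to mass loss: 0.9774 μm/a × 8.96 g/cm³ = 8.758 g·m⁻²·a⁻¹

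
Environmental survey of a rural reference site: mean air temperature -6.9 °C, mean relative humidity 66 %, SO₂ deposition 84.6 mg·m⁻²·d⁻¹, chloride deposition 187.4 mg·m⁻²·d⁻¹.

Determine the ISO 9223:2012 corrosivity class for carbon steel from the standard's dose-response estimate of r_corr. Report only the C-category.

C2

carbon steel: f(T) = +0.150·(T−10) [T≤10 °C] = -2.5350
  sulphur-dioxide contribution → 5.279 μm/a
  chloride contribution → 17.53 μm/a
  ⇒ r_corr(carbon steel) = 22.81 μm/a
ISO 9223 Table 2 (carbon steel): 1.3 < 22.8 ≤ 25 μm/a ⇒ C2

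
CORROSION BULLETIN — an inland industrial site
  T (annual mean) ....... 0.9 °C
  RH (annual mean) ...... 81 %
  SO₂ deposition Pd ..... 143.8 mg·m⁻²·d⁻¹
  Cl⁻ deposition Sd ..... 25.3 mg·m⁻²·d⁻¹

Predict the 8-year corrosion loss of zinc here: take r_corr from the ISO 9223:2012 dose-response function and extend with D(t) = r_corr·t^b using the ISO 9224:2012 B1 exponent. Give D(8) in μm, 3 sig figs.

D(8) = 19.5 μm

zinc: f(T) = +0.038·(T−10) [T≤10 °C] = -0.3458
  sulphur-dioxide contribution → 3.373 μm/a
  chloride contribution → 0.2278 μm/a
  total first-year rate 3.601 μm/a
ISO 9224: D(t) = r_corr · t^b with b = 0.813 (zinc, B1)
  D(8) = 3.601 × 8^0.813 = 3.601 × 5.423 = 19.53 μm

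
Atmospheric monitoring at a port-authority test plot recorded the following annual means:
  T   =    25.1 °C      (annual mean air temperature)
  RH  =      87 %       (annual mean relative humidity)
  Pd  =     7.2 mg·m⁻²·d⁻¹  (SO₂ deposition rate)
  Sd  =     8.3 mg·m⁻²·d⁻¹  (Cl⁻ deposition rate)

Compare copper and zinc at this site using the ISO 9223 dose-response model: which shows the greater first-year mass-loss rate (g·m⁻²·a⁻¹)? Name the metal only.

copper

copper: T>10 °C ⇒ hinge -0.080·(25.1−10) = -1.2080
  SO₂ term: 0.0053·7.2^0.26·exp(0.059·87-1.2080) = 0.4485
  Cl⁻ term: 0.01025·8.3^0.27·exp(0.036·87+0.049·25.1) = 1.423
  sum: 0.4485 + 1.423 → r_corr = 1.872 μm/a
  mass loss = 1.872 μm/a × 8.96 g/cm³ = 16.77 g·m⁻²·a⁻¹
zinc: temperature factor f = -0.071·(15.1) = -1.0721
  SO₂ term: 0.0129·7.2^0.44·exp(0.046·87-1.0721) = 0.5758
  Cl⁻ term: 0.0175·8.3^0.57·exp(0.008·87+0.085·25.1) = 0.9903
  r_corr = 0.5758 + 0.9903 = 1.566 μm/a
  mass loss = 1.566 μm/a × 7.14 g/cm³ = 11.18 g·m⁻²·a⁻¹
Ordering by g·m⁻²·a⁻¹: copper (16.8) > zinc (11.2)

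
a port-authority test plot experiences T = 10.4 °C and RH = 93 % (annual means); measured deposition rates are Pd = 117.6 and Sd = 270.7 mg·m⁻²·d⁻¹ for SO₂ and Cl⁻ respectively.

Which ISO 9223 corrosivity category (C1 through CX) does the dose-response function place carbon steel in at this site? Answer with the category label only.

CX

carbon steel: T>10 °C ⇒ hinge -0.054·(10.4−10) = -0.0216
  Pd branch = 1.77·Pd^0.52·e^(0.02·RH+f) = 132.7 μm/a
  Cl⁻ term: 0.102·270.7^0.62·exp(0.033·93+0.04·10.4) = 107.2
  sum: 132.7 + 107.2 → r_corr = 240 μm/a
Category bounds: 200…700 μm/a bracket r_corr ⇒ CX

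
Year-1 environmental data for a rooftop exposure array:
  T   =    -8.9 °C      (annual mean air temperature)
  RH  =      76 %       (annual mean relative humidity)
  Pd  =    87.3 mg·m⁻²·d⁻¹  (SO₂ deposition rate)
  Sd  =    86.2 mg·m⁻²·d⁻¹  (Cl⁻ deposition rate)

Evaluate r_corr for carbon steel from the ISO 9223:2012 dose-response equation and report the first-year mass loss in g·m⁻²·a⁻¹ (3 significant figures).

carbon steel: temperature factor f = +0.150·(-18.9) = -2.8350
  SO₂ term: 1.77·87.3^0.52·exp(0.02·76-2.8350) = 4.855
  Sd branch = 0.102·Sd^0.62·e^(0.033·RH+0.04·T) = 13.91 μm/a
  r_corr = 4.855 + 13.91 = 18.76 μm/a
Convert to mass loss: 18.76 μm/a × 7.85 g/cm³ = 147.3 g·m⁻²·a⁻¹

r_corr = 147 g·m⁻²·a⁻¹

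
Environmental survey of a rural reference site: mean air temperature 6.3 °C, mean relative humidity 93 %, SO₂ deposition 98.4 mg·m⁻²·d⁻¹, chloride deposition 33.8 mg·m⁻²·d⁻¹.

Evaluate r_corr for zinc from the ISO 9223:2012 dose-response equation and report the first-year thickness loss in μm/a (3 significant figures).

zinc: temperature factor f = +0.038·(-3.7) = -0.1406
  Pd branch = 0.0129·Pd^0.44·e^(0.046·RH+f) = 6.086 μm/a
  Cl⁻ term: 0.0175·33.8^0.57·exp(0.008·93+0.085·6.3) = 0.468
  sum: 6.086 + 0.468 → r_corr = 6.554 μm/a

r_corr = 6.55 μm/a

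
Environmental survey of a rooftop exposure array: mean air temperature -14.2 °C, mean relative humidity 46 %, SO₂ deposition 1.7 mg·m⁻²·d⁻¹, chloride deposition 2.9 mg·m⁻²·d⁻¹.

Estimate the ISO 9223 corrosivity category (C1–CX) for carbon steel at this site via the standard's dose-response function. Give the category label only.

C1

carbon steel: T≤10 °C ⇒ hinge +0.150·(-14.2−10) = -3.6300
  Pd branch = 1.77·Pd^0.52·e^(0.02·RH+f) = 0.1552 μm/a
  Cl⁻ term: 0.102·2.9^0.62·exp(0.033·46+0.04·-14.2) = 0.5103
  r_corr = 0.1552 + 0.5103 = 0.6655 μm/a
ISO 9223 Table 2 (carbon steel): 0 < 0.666 ≤ 1.3 μm/a ⇒ C1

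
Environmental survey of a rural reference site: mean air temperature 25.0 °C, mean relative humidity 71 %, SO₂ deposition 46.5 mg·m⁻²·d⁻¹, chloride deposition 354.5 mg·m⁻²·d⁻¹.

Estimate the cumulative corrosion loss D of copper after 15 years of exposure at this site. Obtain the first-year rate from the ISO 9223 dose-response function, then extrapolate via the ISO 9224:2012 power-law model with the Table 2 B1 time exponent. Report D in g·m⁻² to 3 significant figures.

D(15) = 135 g·m⁻²

copper: temperature factor f = -0.080·(15.0) = -1.2000
  sulphur-dioxide contribution → 0.2857 μm/a
  chloride contribution → 2.194 μm/a
  total first-year rate 2.479 μm/a
Long-term exponent b (ISO 9224 Table 2, B1) = 0.667
  D(15) = 2.479 × 15^0.667 = 2.479 × 6.088 = 15.09 μm
  Mass loss = 15.09 μm × 8.96 g/cm³ = 135.2 g·m⁻²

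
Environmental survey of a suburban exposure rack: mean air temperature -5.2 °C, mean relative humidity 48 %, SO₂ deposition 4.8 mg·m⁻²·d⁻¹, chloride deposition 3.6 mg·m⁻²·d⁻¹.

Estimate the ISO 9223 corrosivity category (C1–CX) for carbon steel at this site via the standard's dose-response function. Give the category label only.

carbon steel: T≤10 °C ⇒ hinge +0.150·(-5.2−10) = -2.2800
  Pd branch = 1.77·Pd^0.52·e^(0.02·RH+f) = 1.069 μm/a
  Sd branch = 0.102·Sd^0.62·e^(0.033·RH+0.04·T) = 0.8935 μm/a
  sum: 1.069 + 0.8935 → r_corr = 1.962 μm/a
1.96 μm/a falls in (1.3, 25] for carbon steel → category C2

C2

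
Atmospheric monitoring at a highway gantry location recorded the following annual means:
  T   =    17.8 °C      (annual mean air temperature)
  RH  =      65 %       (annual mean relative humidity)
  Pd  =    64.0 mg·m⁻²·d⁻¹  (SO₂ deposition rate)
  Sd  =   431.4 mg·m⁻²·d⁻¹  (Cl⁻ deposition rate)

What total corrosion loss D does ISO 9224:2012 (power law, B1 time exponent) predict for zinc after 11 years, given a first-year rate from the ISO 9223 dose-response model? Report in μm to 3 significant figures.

D(11) = 36.3 μm

zinc: T>10 °C ⇒ hinge -0.071·(17.8−10) = -0.5538
  Pd branch = 0.0129·Pd^0.44·e^(0.046·RH+f) = 0.919 μm/a
  Sd branch = 0.0175·Sd^0.57·e^(0.008·RH+0.085·T) = 4.245 μm/a
  sum: 0.919 + 4.245 → r_corr = 5.164 μm/a
Long-term exponent b (ISO 9224 Table 2, B1) = 0.813
  D(11) = 5.164 × 11^0.813 = 5.164 × 7.025 = 36.28 μm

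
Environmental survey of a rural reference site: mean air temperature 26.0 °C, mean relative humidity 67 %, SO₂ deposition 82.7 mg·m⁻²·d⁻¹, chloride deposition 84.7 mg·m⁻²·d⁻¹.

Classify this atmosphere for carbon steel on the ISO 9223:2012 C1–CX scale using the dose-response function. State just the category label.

carbon steel: T>10 °C ⇒ hinge -0.054·(26.0−10) = -0.8640
  sulphur-dioxide contribution → 28.3 μm/a
  chloride contribution → 41.28 μm/a
  total first-year rate 69.58 μm/a
ISO 9223 Table 2 (carbon steel): 50 < 69.6 ≤ 80 μm/a ⇒ C4

C4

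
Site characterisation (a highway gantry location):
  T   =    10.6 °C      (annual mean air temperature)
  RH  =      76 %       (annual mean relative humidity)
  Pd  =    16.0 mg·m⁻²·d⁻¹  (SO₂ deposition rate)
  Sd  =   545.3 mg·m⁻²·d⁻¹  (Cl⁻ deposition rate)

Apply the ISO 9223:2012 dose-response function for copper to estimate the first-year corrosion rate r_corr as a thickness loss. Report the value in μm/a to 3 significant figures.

r_corr = 2.38 μm/a

copper: f(T) = -0.080·(T−10) [T>10 °C] = -0.0480
  sulphur-dioxide contribution → 0.9202 μm/a
  chloride contribution → 1.457 μm/a
  ⇒ r_corr(copper) = 2.377 μm/a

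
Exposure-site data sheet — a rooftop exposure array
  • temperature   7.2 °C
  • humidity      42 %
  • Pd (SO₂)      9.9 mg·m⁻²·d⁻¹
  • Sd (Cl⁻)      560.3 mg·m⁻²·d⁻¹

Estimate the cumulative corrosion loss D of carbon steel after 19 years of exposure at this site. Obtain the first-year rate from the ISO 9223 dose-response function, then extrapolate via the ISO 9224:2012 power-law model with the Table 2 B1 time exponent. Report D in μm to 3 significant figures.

D(19) = 170 μm

carbon steel: temperature factor f = +0.150·(-2.8) = -0.4200
  Pd branch = 1.77·Pd^0.52·e^(0.02·RH+f) = 8.874 μm/a
  Cl⁻ term: 0.102·560.3^0.62·exp(0.033·42+0.04·7.2) = 27.52
  sum: 8.874 + 27.52 → r_corr = 36.39 μm/a
ISO 9224: D(t) = r_corr · t^b with b = 0.523 (carbon steel, B1)
  D(19) = 36.39 × 19^0.523 = 36.39 × 4.664 = 169.7 μm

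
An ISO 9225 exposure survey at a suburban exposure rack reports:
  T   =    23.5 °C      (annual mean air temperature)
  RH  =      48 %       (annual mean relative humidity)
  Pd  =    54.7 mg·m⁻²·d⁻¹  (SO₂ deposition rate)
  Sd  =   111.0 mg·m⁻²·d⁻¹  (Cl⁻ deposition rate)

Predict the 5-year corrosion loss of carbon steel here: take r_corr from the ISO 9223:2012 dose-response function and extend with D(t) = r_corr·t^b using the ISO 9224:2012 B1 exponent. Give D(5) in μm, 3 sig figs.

carbon steel: f(T) = -0.054·(T−10) [T>10 °C] = -0.7290
  sulphur-dioxide contribution → 17.87 μm/a
  chloride contribution → 23.6 μm/a
  total first-year rate 41.46 μm/a
Power-law: D(5) = r_corr · 5^0.523
  D(5) = 41.46 × 5^0.523 = 41.46 × 2.32 = 96.21 μm

D(5) = 96.2 μm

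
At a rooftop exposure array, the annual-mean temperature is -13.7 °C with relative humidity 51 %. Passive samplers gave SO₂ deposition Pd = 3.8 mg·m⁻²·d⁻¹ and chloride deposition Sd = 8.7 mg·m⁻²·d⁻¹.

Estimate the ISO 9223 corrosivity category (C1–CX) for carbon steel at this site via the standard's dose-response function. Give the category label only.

C2

carbon steel: f(T) = +0.150·(T−10) [T≤10 °C] = -3.5550
  sulphur-dioxide contribution → 0.2809 μm/a
  chloride contribution → 1.213 μm/a
  ⇒ r_corr(carbon steel) = 1.494 μm/a
Category bounds: 1.3…25 μm/a bracket r_corr ⇒ C2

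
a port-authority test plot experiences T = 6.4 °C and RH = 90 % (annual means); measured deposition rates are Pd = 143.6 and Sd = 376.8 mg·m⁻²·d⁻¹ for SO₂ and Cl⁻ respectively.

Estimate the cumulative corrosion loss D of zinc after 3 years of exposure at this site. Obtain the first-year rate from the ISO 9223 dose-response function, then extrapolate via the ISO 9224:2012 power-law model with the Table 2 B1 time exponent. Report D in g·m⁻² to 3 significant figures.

D(3) = 141 g·m⁻²

zinc: temperature factor f = +0.038·(-3.6) = -0.1368
  Pd branch = 0.0129·Pd^0.44·e^(0.046·RH+f) = 6.285 μm/a
  Cl⁻ term: 0.0175·376.8^0.57·exp(0.008·90+0.085·6.4) = 1.821
  sum: 6.285 + 1.821 → r_corr = 8.106 μm/a
Power-law: D(3) = r_corr · 3^0.813
  D(3) = 8.106 × 3^0.813 = 8.106 × 2.443 = 19.8 μm
  Mass loss = 19.8 μm × 7.14 g/cm³ = 141.4 g·m⁻²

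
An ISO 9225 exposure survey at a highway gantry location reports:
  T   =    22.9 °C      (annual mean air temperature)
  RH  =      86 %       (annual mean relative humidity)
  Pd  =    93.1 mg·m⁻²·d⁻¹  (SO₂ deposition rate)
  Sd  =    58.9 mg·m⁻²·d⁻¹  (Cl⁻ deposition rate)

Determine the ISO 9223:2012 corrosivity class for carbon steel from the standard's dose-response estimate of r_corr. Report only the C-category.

C5

carbon steel: f(T) = -0.054·(T−10) [T>10 °C] = -0.6966
  Pd branch = 1.77·Pd^0.52·e^(0.02·RH+f) = 52.03 μm/a
  Sd branch = 0.102·Sd^0.62·e^(0.033·RH+0.04·T) = 54.5 μm/a
  r_corr = 52.03 + 54.5 = 106.5 μm/a
107 μm/a falls in (80, 200] for carbon steel → category C5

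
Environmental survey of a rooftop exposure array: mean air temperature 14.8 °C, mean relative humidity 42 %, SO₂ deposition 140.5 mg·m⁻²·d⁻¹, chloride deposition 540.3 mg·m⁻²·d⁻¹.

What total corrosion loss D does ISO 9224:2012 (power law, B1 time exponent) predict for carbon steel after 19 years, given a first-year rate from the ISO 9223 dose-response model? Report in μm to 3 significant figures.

D(19) = 363 μm

carbon steel: T>10 °C ⇒ hinge -0.054·(14.8−10) = -0.2592
  Pd branch = 1.77·Pd^0.52·e^(0.02·RH+f) = 41.4 μm/a
  Cl⁻ term: 0.102·540.3^0.62·exp(0.033·42+0.04·14.8) = 36.46
  sum: 41.4 + 36.46 → r_corr = 77.86 μm/a
ISO 9224: D(t) = r_corr · t^b with b = 0.523 (carbon steel, B1)
  D(19) = 77.86 × 19^0.523 = 77.86 × 4.664 = 363.2 μm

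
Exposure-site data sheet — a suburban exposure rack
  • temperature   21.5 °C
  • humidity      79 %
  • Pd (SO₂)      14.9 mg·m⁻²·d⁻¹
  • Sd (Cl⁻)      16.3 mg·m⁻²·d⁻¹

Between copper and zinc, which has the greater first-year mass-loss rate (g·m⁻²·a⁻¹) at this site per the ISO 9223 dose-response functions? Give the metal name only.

copper

copper: T>10 °C ⇒ hinge -0.080·(21.5−10) = -0.9200
  SO₂ term: 0.0053·14.9^0.26·exp(0.059·79-0.9200) = 0.4508
  Cl⁻ term: 0.01025·16.3^0.27·exp(0.036·79+0.049·21.5) = 1.073
  sum: 0.4508 + 1.073 → r_corr = 1.524 μm/a
  mass loss = 1.524 μm/a × 8.96 g/cm³ = 13.66 g·m⁻²·a⁻¹
zinc: T>10 °C ⇒ hinge -0.071·(21.5−10) = -0.8165
  SO₂ term: 0.0129·14.9^0.44·exp(0.046·79-0.8165) = 0.7086
  Sd branch = 0.0175·Sd^0.57·e^(0.008·RH+0.085·T) = 1.005 μm/a
  r_corr = 0.7086 + 1.005 = 1.714 μm/a
  mass loss = 1.714 μm/a × 7.14 g/cm³ = 12.23 g·m⁻²·a⁻¹
Ordering by g·m⁻²·a⁻¹: copper (13.7) > zinc (12.2)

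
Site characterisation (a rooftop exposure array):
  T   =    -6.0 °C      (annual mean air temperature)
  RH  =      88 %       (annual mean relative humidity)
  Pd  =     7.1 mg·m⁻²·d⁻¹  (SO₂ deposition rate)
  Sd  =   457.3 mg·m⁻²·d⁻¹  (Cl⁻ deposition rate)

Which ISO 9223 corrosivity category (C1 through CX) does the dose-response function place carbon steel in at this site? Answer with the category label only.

carbon steel: T≤10 °C ⇒ hinge +0.150·(-6.0−10) = -2.4000
  Pd branch = 1.77·Pd^0.52·e^(0.02·RH+f) = 2.586 μm/a
  Cl⁻ term: 0.102·457.3^0.62·exp(0.033·88+0.04·-6.0) = 65.3
  sum: 2.586 + 65.3 → r_corr = 67.88 μm/a
Category bounds: 50…80 μm/a bracket r_corr ⇒ C4

C4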